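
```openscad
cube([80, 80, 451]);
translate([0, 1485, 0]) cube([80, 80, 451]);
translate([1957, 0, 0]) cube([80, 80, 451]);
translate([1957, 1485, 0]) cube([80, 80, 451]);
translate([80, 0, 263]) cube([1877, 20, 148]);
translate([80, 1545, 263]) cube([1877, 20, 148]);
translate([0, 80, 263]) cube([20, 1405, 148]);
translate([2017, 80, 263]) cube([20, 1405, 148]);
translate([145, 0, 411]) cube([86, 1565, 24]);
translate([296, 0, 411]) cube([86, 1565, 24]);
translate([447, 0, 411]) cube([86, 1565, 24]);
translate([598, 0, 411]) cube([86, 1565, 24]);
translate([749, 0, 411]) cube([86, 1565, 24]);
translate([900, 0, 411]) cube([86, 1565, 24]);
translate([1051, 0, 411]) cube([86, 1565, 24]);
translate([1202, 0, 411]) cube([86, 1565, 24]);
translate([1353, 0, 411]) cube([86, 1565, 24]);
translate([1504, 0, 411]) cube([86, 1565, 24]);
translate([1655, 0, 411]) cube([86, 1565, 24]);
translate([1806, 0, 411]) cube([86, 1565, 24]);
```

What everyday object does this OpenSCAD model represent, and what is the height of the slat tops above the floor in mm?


A bed frame. The slat-top height is 435 mm.

Four posts, four rails, and a row of slats — a bed frame. Slats sit on the rails at z = 263 + 148 = 411; with slat thickness 24, the top is 435 mm.


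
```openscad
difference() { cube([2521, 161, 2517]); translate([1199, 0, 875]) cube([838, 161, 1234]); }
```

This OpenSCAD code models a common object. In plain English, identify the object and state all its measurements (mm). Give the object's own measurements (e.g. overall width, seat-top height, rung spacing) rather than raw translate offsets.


A wall 2521 mm long (x), 161 mm thick (y), 2517 mm tall, with a rectangular window opening cut through it. The opening is 838 mm wide and 1234 mm tall; its sill is at z = 875 mm and its near (−x) edge is 1199 mm from the wall's −x end. The opening passes through the full wall thickness.


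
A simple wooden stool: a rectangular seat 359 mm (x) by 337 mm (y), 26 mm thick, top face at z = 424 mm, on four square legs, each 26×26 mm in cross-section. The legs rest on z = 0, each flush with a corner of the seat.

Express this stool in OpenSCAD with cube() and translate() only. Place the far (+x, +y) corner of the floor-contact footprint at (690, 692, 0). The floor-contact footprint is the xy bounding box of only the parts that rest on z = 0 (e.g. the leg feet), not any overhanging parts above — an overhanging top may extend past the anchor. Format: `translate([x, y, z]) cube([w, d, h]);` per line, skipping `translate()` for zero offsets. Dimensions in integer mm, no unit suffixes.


translate([331, 355, 398]) cube([359, 337, 26]);
translate([331, 355, 0]) cube([26, 26, 398]);
translate([664, 355, 0]) cube([26, 26, 398]);
translate([331, 666, 0]) cube([26, 26, 398]);
translate([664, 666, 0]) cube([26, 26, 398]);


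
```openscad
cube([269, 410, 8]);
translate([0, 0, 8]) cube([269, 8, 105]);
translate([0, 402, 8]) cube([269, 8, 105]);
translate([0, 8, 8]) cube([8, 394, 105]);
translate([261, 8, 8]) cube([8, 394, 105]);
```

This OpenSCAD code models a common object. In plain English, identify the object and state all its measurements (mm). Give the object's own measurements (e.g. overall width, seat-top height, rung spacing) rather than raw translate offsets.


An open-topped rectangular box: outside dimensions 269×410×113 mm, with a uniform wall and base thickness of 8 mm. The base is a full 269×410 slab on the floor; four walls sit on top of the base. The front and back walls (the −y and +y sides) span the full width; the two side walls fit between them.


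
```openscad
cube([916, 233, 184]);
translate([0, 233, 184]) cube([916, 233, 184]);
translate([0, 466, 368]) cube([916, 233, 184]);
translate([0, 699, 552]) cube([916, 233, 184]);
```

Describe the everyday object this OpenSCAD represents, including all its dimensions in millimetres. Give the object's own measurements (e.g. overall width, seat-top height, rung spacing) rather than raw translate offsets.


A straight staircase of 4 solid steps. Each step is 916 mm wide (x), 233 mm deep (y, the going) and 184 mm tall (the rise). The first step rests on the floor; each subsequent step sits one going further in +y and one rise higher in +z, directly behind and above the previous step with no overlap.


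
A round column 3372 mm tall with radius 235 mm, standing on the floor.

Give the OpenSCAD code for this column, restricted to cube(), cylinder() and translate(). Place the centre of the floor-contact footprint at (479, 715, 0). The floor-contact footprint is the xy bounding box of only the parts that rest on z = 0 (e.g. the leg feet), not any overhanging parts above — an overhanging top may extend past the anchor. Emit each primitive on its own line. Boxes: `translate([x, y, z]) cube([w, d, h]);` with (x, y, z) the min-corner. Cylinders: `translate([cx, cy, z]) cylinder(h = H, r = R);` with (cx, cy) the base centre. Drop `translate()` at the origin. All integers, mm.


translate([479, 715, 0]) cylinder(h = 3372, r = 235);


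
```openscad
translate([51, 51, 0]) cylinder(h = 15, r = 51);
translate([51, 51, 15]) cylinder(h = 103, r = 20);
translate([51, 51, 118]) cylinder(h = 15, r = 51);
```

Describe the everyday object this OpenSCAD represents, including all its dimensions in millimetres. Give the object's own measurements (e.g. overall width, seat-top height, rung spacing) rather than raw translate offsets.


A spool: two coaxial disc flanges of radius 51 mm and thickness 15 mm, joined by a core cylinder of radius 20 mm and height 103 mm. The lower flange rests on z = 0 and the three cylinders share a vertical axis.


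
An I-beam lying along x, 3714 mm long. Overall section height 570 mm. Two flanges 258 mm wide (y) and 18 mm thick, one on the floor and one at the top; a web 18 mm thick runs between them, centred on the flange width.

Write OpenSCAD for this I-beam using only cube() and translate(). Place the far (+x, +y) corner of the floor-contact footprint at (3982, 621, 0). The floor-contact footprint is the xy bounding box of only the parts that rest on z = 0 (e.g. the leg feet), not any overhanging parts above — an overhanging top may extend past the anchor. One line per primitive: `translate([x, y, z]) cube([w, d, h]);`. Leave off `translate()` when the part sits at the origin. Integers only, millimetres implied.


translate([268, 363, 0]) cube([3714, 258, 18]);
translate([268, 483, 18]) cube([3714, 18, 534]);
translate([268, 363, 552]) cube([3714, 258, 18]);


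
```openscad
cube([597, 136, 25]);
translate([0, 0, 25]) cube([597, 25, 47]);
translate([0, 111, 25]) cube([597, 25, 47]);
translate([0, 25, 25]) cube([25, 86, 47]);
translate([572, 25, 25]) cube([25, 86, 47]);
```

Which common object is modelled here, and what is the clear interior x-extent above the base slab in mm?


An open box. The internal width is 547 mm.

A 597×136 base slab with four walls standing on it — an open box. The base is 597 mm wide and the walls are 25 mm thick, so the internal width is 597 − 2 × 25 = 547 mm.


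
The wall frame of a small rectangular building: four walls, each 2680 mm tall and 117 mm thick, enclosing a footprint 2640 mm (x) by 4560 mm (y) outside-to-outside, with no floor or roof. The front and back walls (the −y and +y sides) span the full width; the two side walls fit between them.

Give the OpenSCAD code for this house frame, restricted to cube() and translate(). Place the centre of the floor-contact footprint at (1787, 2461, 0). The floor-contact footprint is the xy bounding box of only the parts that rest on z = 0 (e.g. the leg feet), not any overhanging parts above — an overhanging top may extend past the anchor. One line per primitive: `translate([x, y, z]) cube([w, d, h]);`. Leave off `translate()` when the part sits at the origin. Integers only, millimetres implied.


translate([467, 181, 0]) cube([2640, 117, 2680]);
translate([467, 4624, 0]) cube([2640, 117, 2680]);
translate([467, 298, 0]) cube([117, 4326, 2680]);
translate([2990, 298, 0]) cube([117, 4326, 2680]);


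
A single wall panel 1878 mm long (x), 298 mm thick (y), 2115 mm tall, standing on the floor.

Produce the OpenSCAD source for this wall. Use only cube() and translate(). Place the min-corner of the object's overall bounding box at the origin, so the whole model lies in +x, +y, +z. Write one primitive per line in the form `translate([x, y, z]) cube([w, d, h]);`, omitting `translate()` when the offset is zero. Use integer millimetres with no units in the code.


cube([1878, 298, 2115]);


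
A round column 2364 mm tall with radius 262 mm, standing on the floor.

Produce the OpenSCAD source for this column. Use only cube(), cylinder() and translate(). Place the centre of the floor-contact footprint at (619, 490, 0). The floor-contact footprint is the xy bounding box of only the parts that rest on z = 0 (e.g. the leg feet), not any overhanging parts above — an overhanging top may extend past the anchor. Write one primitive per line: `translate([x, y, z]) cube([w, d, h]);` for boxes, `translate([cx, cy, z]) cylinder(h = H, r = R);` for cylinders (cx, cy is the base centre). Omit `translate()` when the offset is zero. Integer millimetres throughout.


translate([619, 490, 0]) cylinder(h = 2364, r = 262);


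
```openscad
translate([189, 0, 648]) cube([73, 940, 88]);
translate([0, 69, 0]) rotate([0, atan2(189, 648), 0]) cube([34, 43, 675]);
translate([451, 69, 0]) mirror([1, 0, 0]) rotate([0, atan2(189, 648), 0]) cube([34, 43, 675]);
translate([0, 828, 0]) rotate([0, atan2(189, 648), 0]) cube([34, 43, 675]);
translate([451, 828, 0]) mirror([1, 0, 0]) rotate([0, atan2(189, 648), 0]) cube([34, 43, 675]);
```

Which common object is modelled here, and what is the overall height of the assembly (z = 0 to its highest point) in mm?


A sawhorse. The overall height is 736 mm.

A beam across two mirrored pairs of raked legs — a sawhorse. The beam's underside is at z = 648 (matching the legs' vertical rise in atan2(189, 648)) and the beam is 88 mm tall, so its top is at 648 + 88 = 736 mm. The raked legs top out at the beam's underside, so that is the highest point.


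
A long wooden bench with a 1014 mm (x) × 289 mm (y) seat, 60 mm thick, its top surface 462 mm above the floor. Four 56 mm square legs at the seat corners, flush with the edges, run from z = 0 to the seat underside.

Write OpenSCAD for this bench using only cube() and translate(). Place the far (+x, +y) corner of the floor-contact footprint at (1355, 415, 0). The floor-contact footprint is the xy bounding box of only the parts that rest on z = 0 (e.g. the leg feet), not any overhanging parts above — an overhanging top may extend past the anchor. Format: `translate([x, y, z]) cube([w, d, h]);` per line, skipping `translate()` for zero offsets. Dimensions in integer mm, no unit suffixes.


translate([341, 126, 402]) cube([1014, 289, 60]);
translate([341, 126, 0]) cube([56, 56, 402]);
translate([341, 359, 0]) cube([56, 56, 402]);
translate([1299, 126, 0]) cube([56, 56, 402]);
translate([1299, 359, 0]) cube([56, 56, 402]);


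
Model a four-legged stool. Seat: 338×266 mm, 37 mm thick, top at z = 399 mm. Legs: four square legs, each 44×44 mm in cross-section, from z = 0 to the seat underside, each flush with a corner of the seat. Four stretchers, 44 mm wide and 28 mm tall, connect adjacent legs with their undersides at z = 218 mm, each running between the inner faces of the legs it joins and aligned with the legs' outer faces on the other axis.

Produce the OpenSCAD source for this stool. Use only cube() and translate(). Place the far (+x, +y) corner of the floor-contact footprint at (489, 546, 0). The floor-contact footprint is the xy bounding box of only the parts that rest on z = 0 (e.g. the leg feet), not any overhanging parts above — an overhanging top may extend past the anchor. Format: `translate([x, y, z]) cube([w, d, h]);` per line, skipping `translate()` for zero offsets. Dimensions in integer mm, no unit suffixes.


translate([151, 280, 362]) cube([338, 266, 37]);
translate([151, 280, 0]) cube([44, 44, 362]);
translate([445, 280, 0]) cube([44, 44, 362]);
translate([151, 502, 0]) cube([44, 44, 362]);
translate([445, 502, 0]) cube([44, 44, 362]);
translate([195, 280, 218]) cube([250, 44, 28]);
translate([195, 502, 218]) cube([250, 44, 28]);
translate([151, 324, 218]) cube([44, 178, 28]);
translate([445, 324, 218]) cube([44, 178, 28]);


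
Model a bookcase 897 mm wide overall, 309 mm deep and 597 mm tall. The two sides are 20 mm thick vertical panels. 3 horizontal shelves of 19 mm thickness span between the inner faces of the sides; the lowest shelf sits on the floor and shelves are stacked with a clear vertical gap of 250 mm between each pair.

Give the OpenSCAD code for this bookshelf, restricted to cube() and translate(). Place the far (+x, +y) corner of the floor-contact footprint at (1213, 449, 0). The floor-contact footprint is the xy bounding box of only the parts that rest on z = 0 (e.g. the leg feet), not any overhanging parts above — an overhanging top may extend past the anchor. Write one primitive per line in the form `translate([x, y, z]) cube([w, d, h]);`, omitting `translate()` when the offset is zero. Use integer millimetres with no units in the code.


translate([316, 140, 0]) cube([20, 309, 597]);
translate([1193, 140, 0]) cube([20, 309, 597]);
translate([336, 140, 0]) cube([857, 309, 19]);
translate([336, 140, 269]) cube([857, 309, 19]);
translate([336, 140, 538]) cube([857, 309, 19]);


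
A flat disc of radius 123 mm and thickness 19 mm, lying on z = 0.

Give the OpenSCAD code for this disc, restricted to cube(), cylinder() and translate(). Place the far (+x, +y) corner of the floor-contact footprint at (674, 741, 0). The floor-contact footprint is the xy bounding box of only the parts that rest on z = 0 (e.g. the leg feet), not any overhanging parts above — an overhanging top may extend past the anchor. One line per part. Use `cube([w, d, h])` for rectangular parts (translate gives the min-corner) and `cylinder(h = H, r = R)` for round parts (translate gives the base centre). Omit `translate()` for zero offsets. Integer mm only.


translate([551, 618, 0]) cylinder(h = 19, r = 123);


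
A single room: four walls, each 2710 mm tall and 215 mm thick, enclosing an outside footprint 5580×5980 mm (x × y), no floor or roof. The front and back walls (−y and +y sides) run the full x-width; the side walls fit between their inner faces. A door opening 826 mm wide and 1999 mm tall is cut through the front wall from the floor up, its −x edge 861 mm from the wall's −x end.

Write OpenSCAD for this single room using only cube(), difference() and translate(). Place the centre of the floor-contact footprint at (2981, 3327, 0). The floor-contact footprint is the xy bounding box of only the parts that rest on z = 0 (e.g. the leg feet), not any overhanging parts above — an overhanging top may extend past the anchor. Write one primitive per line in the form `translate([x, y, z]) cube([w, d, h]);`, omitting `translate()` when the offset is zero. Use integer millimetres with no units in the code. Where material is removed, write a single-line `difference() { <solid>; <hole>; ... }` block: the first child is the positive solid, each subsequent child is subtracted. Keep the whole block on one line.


difference() { translate([191, 337, 0]) cube([5580, 215, 2710]); translate([1052, 337, 0]) cube([826, 215, 1999]); }
translate([191, 6102, 0]) cube([5580, 215, 2710]);
translate([191, 552, 0]) cube([215, 5550, 2710]);
translate([5556, 552, 0]) cube([215, 5550, 2710]);


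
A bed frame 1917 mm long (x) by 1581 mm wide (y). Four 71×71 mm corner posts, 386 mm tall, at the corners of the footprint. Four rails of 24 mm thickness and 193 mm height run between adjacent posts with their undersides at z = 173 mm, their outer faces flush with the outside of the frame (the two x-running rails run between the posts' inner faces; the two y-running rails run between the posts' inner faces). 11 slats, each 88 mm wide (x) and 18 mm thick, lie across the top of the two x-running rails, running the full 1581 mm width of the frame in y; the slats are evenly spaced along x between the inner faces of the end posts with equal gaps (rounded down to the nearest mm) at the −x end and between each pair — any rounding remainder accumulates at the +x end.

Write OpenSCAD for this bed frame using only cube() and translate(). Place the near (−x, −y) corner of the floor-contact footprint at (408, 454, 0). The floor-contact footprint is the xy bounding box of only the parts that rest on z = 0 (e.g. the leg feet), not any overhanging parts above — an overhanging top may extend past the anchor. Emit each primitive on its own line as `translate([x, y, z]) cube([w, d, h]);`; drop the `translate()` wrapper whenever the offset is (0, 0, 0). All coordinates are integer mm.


translate([408, 454, 0]) cube([71, 71, 386]);
translate([408, 1964, 0]) cube([71, 71, 386]);
translate([2254, 454, 0]) cube([71, 71, 386]);
translate([2254, 1964, 0]) cube([71, 71, 386]);
translate([479, 454, 173]) cube([1775, 24, 193]);
translate([479, 2011, 173]) cube([1775, 24, 193]);
translate([408, 525, 173]) cube([24, 1439, 193]);
translate([2301, 525, 173]) cube([24, 1439, 193]);
translate([546, 454, 366]) cube([88, 1581, 18]);
translate([701, 454, 366]) cube([88, 1581, 18]);
translate([856, 454, 366]) cube([88, 1581, 18]);
translate([1011, 454, 366]) cube([88, 1581, 18]);
translate([1166, 454, 366]) cube([88, 1581, 18]);
translate([1321, 454, 366]) cube([88, 1581, 18]);
translate([1476, 454, 366]) cube([88, 1581, 18]);
translate([1631, 454, 366]) cube([88, 1581, 18]);
translate([1786, 454, 366]) cube([88, 1581, 18]);
translate([1941, 454, 366]) cube([88, 1581, 18]);
translate([2096, 454, 366]) cube([88, 1581, 18]);


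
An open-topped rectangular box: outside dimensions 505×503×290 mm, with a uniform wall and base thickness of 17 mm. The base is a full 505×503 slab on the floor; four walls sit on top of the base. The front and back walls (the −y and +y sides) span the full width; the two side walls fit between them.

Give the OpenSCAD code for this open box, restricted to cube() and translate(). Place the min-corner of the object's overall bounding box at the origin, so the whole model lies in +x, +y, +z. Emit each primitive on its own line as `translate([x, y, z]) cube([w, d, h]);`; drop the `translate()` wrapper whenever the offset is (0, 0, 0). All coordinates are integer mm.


cube([505, 503, 17]);
translate([0, 0, 17]) cube([505, 17, 273]);
translate([0, 486, 17]) cube([505, 17, 273]);
translate([0, 17, 17]) cube([17, 469, 273]);
translate([488, 17, 17]) cube([17, 469, 273]);


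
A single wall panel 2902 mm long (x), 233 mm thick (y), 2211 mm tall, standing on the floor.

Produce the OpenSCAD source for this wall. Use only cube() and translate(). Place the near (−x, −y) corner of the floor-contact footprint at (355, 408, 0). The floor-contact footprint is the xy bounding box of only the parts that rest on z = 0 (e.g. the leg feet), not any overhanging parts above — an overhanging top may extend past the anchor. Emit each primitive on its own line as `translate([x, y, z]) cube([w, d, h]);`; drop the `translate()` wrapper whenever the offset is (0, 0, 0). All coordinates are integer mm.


translate([355, 408, 0]) cube([2902, 233, 2211]);


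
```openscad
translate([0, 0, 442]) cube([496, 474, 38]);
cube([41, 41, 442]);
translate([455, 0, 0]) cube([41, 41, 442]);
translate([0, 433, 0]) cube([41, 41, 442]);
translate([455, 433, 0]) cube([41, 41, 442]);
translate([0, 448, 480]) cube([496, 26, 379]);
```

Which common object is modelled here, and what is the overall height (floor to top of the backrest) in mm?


A chair. The overall height is 859 mm.

A slab on four corner posts with a tall panel at the back — a chair. The seat slab sits at z = 442 with thickness 38, and the 379 mm backrest starts at the seat top, so the overall height is 442 + 38 + 379 = 859 mm.


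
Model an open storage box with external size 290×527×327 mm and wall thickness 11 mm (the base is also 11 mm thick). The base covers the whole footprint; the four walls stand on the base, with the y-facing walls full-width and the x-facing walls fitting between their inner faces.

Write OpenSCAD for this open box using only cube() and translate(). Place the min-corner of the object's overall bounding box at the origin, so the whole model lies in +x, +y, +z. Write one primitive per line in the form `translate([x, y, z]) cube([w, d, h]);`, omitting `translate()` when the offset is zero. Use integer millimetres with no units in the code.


cube([290, 527, 11]);
translate([0, 0, 11]) cube([290, 11, 316]);
translate([0, 516, 11]) cube([290, 11, 316]);
translate([0, 11, 11]) cube([11, 505, 316]);
translate([279, 11, 11]) cube([11, 505, 316]);


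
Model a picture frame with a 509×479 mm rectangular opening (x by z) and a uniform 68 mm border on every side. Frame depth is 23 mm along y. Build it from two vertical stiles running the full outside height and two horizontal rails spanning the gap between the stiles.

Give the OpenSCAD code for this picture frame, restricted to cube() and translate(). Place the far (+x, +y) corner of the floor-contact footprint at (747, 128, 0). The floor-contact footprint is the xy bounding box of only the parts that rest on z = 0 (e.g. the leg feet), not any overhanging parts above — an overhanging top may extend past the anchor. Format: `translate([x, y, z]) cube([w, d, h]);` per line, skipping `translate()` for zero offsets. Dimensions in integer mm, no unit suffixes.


translate([102, 105, 0]) cube([68, 23, 615]);
translate([679, 105, 0]) cube([68, 23, 615]);
translate([170, 105, 0]) cube([509, 23, 68]);
translate([170, 105, 547]) cube([509, 23, 68]);


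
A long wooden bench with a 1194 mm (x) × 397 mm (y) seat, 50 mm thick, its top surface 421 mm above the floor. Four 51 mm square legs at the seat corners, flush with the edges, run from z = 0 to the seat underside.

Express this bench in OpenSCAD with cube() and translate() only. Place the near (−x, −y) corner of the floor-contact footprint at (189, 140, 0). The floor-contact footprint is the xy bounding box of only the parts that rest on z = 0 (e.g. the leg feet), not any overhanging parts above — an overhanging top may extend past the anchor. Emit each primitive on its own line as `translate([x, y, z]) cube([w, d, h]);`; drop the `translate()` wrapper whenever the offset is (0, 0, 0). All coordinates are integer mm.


translate([189, 140, 371]) cube([1194, 397, 50]);
translate([189, 140, 0]) cube([51, 51, 371]);
translate([189, 486, 0]) cube([51, 51, 371]);
translate([1332, 140, 0]) cube([51, 51, 371]);
translate([1332, 486, 0]) cube([51, 51, 371]);


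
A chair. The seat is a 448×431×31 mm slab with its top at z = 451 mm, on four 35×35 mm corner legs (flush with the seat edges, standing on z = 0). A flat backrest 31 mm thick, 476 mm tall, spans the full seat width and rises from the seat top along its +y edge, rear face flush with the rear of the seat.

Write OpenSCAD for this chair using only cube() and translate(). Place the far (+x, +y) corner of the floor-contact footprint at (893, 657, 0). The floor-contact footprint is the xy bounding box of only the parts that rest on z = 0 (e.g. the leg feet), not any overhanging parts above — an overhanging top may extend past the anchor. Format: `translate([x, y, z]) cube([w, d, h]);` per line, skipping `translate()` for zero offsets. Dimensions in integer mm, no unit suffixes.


translate([445, 226, 420]) cube([448, 431, 31]);
translate([445, 226, 0]) cube([35, 35, 420]);
translate([858, 226, 0]) cube([35, 35, 420]);
translate([445, 622, 0]) cube([35, 35, 420]);
translate([858, 622, 0]) cube([35, 35, 420]);
translate([445, 626, 451]) cube([448, 31, 476]);


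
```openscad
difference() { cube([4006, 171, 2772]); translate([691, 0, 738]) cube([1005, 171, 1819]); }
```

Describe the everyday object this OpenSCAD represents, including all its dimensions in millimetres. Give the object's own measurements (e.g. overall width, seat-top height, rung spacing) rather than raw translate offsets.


A wall 4006 mm long (x), 171 mm thick (y), 2772 mm tall, with a rectangular window opening cut through it. The opening is 1005 mm wide and 1819 mm tall; its sill is at z = 738 mm and its near (−x) edge is 691 mm from the wall's −x end. The opening passes through the full wall thickness.


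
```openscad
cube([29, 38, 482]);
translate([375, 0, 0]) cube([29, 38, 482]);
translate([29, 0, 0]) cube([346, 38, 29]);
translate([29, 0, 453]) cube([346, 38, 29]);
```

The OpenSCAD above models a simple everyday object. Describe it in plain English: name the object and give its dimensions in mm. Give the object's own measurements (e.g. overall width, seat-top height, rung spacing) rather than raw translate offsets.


A rectangular picture frame lying in the x–z plane (depth along y). The opening is 346 mm wide (x) by 424 mm tall (z), surrounded by a border 29 mm wide on all four sides. The frame is 38 mm deep and is made of two full-height vertical stiles with two horizontal rails fitted between them.


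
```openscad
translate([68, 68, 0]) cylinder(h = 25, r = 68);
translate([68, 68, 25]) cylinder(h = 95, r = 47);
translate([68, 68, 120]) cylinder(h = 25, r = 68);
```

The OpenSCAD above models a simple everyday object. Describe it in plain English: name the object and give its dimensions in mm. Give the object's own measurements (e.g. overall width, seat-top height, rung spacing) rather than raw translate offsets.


A spool: two coaxial disc flanges of radius 68 mm and thickness 25 mm, joined by a core cylinder of radius 47 mm and height 95 mm. The lower flange rests on z = 0 and the three cylinders share a vertical axis.


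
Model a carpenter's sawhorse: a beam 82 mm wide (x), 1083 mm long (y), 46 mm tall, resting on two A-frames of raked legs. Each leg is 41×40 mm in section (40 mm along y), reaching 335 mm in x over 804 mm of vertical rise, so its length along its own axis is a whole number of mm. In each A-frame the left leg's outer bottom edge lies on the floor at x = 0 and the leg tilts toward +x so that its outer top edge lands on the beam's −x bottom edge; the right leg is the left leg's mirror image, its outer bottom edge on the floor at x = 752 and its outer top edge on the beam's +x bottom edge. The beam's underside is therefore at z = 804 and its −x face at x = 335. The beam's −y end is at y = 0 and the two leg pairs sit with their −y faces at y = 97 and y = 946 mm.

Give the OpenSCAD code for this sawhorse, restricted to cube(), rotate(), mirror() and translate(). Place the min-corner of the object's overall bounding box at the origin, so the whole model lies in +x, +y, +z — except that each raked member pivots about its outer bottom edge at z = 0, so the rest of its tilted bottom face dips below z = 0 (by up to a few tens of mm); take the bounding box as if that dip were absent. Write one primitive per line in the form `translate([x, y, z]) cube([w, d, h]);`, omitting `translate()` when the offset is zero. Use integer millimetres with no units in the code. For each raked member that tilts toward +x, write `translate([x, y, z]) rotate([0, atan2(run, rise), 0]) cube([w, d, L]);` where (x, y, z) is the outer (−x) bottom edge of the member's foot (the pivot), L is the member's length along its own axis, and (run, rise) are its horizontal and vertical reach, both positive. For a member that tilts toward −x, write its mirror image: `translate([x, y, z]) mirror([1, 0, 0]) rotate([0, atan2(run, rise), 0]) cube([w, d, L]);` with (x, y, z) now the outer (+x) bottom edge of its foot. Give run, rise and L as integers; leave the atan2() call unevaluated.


translate([335, 0, 804]) cube([82, 1083, 46]);
translate([0, 97, 0]) rotate([0, atan2(335, 804), 0]) cube([41, 40, 871]);
translate([752, 97, 0]) mirror([1, 0, 0]) rotate([0, atan2(335, 804), 0]) cube([41, 40, 871]);
translate([0, 946, 0]) rotate([0, atan2(335, 804), 0]) cube([41, 40, 871]);
translate([752, 946, 0]) mirror([1, 0, 0]) rotate([0, atan2(335, 804), 0]) cube([41, 40, 871]);


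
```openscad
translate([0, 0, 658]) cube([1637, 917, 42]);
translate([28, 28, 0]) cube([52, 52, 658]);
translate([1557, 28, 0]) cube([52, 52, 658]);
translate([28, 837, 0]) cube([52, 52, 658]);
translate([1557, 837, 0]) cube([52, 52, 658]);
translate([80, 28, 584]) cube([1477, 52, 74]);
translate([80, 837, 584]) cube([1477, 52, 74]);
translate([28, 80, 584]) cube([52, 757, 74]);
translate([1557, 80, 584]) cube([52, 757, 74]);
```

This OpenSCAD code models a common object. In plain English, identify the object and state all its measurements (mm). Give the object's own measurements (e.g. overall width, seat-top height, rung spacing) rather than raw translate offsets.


A rectangular dining table. The top is 1637×917×42 mm with its upper surface at z = 700 mm. It stands on four 52×52 mm square legs, each inset 28 mm from the nearest pair of top edges, running from the floor to the underside of the top. Four apron rails, 52 mm thick and 74 mm tall, run between adjacent legs with their top edges flush with the underside of the top and their outer faces flush with the legs' outer faces.


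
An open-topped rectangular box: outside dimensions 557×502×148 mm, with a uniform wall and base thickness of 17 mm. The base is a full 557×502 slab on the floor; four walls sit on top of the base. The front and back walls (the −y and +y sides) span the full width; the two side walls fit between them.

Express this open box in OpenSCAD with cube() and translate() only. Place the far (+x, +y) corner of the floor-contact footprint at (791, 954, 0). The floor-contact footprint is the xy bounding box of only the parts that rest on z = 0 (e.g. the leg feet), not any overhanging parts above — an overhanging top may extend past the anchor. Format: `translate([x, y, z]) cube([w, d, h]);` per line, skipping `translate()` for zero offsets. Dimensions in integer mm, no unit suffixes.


translate([234, 452, 0]) cube([557, 502, 17]);
translate([234, 452, 17]) cube([557, 17, 131]);
translate([234, 937, 17]) cube([557, 17, 131]);
translate([234, 469, 17]) cube([17, 468, 131]);
translate([774, 469, 17]) cube([17, 468, 131]);


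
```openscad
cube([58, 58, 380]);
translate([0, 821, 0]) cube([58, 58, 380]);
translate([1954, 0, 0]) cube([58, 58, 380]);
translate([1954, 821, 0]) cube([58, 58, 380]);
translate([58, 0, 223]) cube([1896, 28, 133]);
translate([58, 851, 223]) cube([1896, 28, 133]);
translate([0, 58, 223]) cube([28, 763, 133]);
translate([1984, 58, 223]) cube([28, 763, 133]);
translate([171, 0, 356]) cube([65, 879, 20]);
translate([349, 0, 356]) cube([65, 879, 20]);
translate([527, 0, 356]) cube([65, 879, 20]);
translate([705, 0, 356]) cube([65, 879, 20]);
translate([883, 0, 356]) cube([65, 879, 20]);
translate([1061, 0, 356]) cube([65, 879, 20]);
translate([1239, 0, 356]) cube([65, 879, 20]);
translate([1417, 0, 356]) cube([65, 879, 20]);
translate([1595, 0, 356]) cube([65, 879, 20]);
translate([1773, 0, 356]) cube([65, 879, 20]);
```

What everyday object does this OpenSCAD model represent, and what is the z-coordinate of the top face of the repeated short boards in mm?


A bed frame. The slat-top height is 376 mm.

Four posts, four rails, and a row of slats — a bed frame. Slats sit on the rails at z = 223 + 133 = 356; with slat thickness 20, the top is 376 mm.


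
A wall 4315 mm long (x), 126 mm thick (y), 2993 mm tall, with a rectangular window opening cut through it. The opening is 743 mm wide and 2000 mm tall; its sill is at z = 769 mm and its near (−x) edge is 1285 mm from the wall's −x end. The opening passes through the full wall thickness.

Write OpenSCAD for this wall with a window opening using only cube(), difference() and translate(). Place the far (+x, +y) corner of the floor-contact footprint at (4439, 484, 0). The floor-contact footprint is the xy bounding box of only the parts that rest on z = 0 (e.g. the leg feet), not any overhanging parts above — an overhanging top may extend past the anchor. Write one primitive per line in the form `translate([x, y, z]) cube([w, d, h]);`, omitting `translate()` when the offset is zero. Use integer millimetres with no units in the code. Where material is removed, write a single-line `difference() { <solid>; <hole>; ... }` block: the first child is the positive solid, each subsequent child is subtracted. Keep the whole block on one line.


difference() { translate([124, 358, 0]) cube([4315, 126, 2993]); translate([1409, 358, 769]) cube([743, 126, 2000]); }


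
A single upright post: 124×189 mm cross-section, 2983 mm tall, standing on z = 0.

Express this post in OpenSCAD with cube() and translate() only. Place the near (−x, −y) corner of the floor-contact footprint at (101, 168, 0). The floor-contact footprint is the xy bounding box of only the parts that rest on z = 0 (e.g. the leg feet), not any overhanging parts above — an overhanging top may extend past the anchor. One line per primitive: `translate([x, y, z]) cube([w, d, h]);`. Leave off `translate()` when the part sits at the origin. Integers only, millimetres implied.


translate([101, 168, 0]) cube([124, 189, 2983]);


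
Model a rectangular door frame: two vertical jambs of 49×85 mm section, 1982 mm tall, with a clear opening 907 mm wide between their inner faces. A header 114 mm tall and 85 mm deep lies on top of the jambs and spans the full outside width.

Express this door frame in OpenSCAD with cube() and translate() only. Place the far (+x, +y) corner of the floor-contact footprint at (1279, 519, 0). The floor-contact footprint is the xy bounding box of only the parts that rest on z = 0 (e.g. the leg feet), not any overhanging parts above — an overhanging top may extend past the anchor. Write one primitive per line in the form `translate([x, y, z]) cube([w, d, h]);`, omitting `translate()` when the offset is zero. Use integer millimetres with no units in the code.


translate([274, 434, 0]) cube([49, 85, 1982]);
translate([1230, 434, 0]) cube([49, 85, 1982]);
translate([274, 434, 1982]) cube([1005, 85, 114]);


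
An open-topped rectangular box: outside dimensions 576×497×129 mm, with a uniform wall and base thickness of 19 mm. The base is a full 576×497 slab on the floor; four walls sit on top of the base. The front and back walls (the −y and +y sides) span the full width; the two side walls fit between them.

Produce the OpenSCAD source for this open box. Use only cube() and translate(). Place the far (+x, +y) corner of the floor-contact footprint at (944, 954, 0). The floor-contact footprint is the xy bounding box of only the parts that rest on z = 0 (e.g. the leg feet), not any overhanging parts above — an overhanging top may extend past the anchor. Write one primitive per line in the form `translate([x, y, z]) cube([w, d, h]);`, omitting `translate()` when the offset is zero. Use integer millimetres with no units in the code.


translate([368, 457, 0]) cube([576, 497, 19]);
translate([368, 457, 19]) cube([576, 19, 110]);
translate([368, 935, 19]) cube([576, 19, 110]);
translate([368, 476, 19]) cube([19, 459, 110]);
translate([925, 476, 19]) cube([19, 459, 110]);


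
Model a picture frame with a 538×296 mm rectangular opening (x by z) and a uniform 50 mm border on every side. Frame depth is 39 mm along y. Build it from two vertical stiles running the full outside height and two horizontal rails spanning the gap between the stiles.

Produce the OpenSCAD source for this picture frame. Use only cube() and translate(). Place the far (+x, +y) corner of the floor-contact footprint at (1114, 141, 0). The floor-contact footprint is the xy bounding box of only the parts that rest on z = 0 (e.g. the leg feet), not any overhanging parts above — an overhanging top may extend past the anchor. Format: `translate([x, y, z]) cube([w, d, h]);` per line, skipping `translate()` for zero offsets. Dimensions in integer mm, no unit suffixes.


translate([476, 102, 0]) cube([50, 39, 396]);
translate([1064, 102, 0]) cube([50, 39, 396]);
translate([526, 102, 0]) cube([538, 39, 50]);
translate([526, 102, 346]) cube([538, 39, 50]);


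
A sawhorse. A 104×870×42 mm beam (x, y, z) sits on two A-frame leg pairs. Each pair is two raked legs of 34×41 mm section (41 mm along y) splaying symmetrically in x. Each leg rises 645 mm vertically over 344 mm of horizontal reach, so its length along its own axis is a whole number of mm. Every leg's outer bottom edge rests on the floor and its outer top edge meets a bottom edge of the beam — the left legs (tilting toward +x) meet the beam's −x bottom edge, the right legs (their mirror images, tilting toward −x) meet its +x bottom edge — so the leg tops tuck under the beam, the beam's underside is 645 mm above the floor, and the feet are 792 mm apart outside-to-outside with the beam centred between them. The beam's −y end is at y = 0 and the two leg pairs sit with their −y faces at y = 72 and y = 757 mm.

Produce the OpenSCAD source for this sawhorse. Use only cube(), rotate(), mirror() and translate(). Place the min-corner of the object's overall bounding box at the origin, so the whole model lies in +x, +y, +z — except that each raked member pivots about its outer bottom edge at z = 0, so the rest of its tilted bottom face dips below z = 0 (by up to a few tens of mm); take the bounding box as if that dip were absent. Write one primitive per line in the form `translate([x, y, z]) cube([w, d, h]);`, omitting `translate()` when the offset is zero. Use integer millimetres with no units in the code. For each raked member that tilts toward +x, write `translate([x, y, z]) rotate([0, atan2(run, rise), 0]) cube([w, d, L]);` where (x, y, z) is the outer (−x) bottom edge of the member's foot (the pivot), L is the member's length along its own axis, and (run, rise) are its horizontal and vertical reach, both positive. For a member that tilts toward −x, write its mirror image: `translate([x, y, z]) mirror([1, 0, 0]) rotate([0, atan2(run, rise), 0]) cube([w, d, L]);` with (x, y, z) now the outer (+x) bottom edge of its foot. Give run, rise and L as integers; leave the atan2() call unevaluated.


translate([344, 0, 645]) cube([104, 870, 42]);
translate([0, 72, 0]) rotate([0, atan2(344, 645), 0]) cube([34, 41, 731]);
translate([792, 72, 0]) mirror([1, 0, 0]) rotate([0, atan2(344, 645), 0]) cube([34, 41, 731]);
translate([0, 757, 0]) rotate([0, atan2(344, 645), 0]) cube([34, 41, 731]);
translate([792, 757, 0]) mirror([1, 0, 0]) rotate([0, atan2(344, 645), 0]) cube([34, 41, 731]);


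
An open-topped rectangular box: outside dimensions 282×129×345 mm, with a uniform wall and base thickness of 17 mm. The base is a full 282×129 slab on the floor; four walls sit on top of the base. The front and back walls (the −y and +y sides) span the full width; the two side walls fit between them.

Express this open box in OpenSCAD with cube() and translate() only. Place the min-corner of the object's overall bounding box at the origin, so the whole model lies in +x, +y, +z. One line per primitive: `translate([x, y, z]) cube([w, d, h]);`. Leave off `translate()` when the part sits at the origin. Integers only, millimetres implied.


cube([282, 129, 17]);
translate([0, 0, 17]) cube([282, 17, 328]);
translate([0, 112, 17]) cube([282, 17, 328]);
translate([0, 17, 17]) cube([17, 95, 328]);
translate([265, 17, 17]) cube([17, 95, 328]);


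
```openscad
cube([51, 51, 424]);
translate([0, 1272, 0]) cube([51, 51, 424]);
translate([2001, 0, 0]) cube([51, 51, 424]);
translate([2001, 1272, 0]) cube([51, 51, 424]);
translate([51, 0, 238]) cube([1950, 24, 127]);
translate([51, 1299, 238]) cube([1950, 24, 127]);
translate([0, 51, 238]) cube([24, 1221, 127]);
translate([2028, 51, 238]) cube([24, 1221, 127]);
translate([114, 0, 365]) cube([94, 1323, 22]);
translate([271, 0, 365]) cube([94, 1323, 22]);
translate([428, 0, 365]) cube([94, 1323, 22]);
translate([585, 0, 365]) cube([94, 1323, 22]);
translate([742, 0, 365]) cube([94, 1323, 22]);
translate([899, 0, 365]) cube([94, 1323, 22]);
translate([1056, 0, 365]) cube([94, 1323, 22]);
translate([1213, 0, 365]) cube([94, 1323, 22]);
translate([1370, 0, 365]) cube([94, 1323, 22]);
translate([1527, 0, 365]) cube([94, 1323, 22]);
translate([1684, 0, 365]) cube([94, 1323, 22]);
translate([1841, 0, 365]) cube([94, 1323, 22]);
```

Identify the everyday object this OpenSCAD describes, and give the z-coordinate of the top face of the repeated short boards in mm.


A bed frame. The slat-top height is 387 mm.

Four posts, four rails, and a row of slats — a bed frame. Slats sit on the rails at z = 238 + 127 = 365; with slat thickness 22, the top is 387 mm.
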